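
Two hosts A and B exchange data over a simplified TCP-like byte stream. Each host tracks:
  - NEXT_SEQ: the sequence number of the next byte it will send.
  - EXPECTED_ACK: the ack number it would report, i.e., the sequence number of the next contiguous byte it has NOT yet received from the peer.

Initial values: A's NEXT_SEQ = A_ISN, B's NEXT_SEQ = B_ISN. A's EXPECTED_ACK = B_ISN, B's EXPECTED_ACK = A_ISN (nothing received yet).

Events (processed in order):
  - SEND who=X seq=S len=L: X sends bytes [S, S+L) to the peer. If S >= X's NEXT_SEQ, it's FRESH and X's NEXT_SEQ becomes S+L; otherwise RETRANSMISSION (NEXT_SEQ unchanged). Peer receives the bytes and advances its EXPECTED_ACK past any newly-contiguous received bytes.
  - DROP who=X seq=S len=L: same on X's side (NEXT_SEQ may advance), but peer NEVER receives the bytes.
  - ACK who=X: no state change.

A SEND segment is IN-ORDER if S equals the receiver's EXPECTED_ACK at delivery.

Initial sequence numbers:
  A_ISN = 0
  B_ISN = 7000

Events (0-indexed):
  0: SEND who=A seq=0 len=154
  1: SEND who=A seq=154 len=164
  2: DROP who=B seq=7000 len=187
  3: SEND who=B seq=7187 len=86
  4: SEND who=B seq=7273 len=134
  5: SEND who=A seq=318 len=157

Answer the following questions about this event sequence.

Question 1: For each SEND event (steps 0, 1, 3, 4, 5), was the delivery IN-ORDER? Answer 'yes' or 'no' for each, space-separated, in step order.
Answer: yes yes no no yes

Derivation:
Step 0: SEND seq=0 -> in-order
Step 1: SEND seq=154 -> in-order
Step 3: SEND seq=7187 -> out-of-order
Step 4: SEND seq=7273 -> out-of-order
Step 5: SEND seq=318 -> in-order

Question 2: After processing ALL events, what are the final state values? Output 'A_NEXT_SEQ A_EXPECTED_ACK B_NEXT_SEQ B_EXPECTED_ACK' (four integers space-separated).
After event 0: A_seq=154 A_ack=7000 B_seq=7000 B_ack=154
After event 1: A_seq=318 A_ack=7000 B_seq=7000 B_ack=318
After event 2: A_seq=318 A_ack=7000 B_seq=7187 B_ack=318
After event 3: A_seq=318 A_ack=7000 B_seq=7273 B_ack=318
After event 4: A_seq=318 A_ack=7000 B_seq=7407 B_ack=318
After event 5: A_seq=475 A_ack=7000 B_seq=7407 B_ack=475

Answer: 475 7000 7407 475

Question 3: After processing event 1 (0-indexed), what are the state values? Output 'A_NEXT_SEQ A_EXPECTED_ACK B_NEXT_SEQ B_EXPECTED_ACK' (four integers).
After event 0: A_seq=154 A_ack=7000 B_seq=7000 B_ack=154
After event 1: A_seq=318 A_ack=7000 B_seq=7000 B_ack=318

318 7000 7000 318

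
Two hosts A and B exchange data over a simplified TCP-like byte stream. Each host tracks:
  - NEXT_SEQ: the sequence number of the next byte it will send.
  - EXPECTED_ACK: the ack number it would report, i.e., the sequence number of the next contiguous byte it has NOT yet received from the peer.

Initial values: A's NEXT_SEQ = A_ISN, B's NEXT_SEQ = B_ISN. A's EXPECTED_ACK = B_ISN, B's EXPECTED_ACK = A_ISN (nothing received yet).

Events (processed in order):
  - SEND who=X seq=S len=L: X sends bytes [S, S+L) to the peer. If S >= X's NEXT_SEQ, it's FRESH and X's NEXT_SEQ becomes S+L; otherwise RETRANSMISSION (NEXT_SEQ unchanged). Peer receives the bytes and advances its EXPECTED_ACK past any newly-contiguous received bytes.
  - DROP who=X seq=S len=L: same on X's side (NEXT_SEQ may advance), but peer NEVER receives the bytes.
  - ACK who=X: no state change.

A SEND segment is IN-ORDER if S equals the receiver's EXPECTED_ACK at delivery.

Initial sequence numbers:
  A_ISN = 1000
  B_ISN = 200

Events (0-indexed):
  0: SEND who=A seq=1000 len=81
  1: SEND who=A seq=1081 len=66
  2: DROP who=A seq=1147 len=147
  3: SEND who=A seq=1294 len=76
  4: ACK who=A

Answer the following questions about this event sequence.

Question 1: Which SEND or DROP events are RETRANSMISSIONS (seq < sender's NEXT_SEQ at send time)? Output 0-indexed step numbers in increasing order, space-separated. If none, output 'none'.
Answer: none

Derivation:
Step 0: SEND seq=1000 -> fresh
Step 1: SEND seq=1081 -> fresh
Step 2: DROP seq=1147 -> fresh
Step 3: SEND seq=1294 -> fresh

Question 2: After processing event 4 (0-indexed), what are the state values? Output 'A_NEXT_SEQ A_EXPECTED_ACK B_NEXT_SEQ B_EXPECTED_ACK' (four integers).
After event 0: A_seq=1081 A_ack=200 B_seq=200 B_ack=1081
After event 1: A_seq=1147 A_ack=200 B_seq=200 B_ack=1147
After event 2: A_seq=1294 A_ack=200 B_seq=200 B_ack=1147
After event 3: A_seq=1370 A_ack=200 B_seq=200 B_ack=1147
After event 4: A_seq=1370 A_ack=200 B_seq=200 B_ack=1147

1370 200 200 1147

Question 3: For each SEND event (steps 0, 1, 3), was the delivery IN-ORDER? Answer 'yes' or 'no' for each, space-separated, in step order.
Step 0: SEND seq=1000 -> in-order
Step 1: SEND seq=1081 -> in-order
Step 3: SEND seq=1294 -> out-of-order

Answer: yes yes no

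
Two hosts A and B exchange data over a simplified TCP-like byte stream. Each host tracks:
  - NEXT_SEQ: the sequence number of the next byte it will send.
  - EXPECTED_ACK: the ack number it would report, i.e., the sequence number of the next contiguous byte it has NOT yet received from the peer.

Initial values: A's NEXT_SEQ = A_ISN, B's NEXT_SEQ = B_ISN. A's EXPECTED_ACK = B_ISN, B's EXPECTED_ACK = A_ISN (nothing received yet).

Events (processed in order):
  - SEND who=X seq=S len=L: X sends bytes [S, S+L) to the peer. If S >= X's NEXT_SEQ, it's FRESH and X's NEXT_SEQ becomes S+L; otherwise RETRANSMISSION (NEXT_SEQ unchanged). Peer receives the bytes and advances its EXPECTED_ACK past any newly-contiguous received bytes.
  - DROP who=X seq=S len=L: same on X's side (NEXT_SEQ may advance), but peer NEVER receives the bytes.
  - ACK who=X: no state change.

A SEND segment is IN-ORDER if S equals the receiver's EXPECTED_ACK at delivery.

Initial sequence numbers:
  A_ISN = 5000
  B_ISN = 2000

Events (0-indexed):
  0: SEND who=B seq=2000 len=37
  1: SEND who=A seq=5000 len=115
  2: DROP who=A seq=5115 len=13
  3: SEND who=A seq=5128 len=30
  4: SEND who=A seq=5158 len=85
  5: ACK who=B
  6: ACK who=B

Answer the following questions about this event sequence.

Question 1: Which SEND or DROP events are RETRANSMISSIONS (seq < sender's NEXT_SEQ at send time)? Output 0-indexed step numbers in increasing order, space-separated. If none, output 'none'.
Step 0: SEND seq=2000 -> fresh
Step 1: SEND seq=5000 -> fresh
Step 2: DROP seq=5115 -> fresh
Step 3: SEND seq=5128 -> fresh
Step 4: SEND seq=5158 -> fresh

Answer: none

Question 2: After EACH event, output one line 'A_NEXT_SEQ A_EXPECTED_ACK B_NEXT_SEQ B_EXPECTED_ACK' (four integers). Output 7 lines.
5000 2037 2037 5000
5115 2037 2037 5115
5128 2037 2037 5115
5158 2037 2037 5115
5243 2037 2037 5115
5243 2037 2037 5115
5243 2037 2037 5115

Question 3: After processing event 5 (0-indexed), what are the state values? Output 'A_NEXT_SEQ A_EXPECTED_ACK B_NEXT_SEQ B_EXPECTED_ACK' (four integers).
After event 0: A_seq=5000 A_ack=2037 B_seq=2037 B_ack=5000
After event 1: A_seq=5115 A_ack=2037 B_seq=2037 B_ack=5115
After event 2: A_seq=5128 A_ack=2037 B_seq=2037 B_ack=5115
After event 3: A_seq=5158 A_ack=2037 B_seq=2037 B_ack=5115
After event 4: A_seq=5243 A_ack=2037 B_seq=2037 B_ack=5115
After event 5: A_seq=5243 A_ack=2037 B_seq=2037 B_ack=5115

5243 2037 2037 5115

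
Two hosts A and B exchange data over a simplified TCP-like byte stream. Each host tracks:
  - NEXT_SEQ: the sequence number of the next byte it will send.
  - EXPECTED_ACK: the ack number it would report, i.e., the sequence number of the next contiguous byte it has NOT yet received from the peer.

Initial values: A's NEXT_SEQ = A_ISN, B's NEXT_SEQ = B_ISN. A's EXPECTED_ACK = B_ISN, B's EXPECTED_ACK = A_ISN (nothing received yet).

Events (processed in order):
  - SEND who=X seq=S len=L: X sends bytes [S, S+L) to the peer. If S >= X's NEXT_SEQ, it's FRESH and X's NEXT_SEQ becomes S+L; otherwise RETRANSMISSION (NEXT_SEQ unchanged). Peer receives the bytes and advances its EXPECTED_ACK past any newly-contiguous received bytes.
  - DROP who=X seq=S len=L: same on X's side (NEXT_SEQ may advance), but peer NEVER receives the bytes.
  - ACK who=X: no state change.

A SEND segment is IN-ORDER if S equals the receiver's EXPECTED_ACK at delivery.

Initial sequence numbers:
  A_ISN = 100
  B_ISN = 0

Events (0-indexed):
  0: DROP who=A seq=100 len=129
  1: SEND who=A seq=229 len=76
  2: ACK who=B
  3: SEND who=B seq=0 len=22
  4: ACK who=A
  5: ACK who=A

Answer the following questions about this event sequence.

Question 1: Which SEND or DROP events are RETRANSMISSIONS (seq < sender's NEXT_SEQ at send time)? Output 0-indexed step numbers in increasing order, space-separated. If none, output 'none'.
Step 0: DROP seq=100 -> fresh
Step 1: SEND seq=229 -> fresh
Step 3: SEND seq=0 -> fresh

Answer: none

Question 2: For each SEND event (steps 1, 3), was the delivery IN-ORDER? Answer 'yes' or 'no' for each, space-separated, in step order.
Answer: no yes

Derivation:
Step 1: SEND seq=229 -> out-of-order
Step 3: SEND seq=0 -> in-order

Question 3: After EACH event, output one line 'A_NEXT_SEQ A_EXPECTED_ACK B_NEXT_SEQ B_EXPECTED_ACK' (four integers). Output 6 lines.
229 0 0 100
305 0 0 100
305 0 0 100
305 22 22 100
305 22 22 100
305 22 22 100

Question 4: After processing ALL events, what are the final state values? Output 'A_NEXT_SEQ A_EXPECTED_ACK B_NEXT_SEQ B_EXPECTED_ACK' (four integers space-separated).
After event 0: A_seq=229 A_ack=0 B_seq=0 B_ack=100
After event 1: A_seq=305 A_ack=0 B_seq=0 B_ack=100
After event 2: A_seq=305 A_ack=0 B_seq=0 B_ack=100
After event 3: A_seq=305 A_ack=22 B_seq=22 B_ack=100
After event 4: A_seq=305 A_ack=22 B_seq=22 B_ack=100
After event 5: A_seq=305 A_ack=22 B_seq=22 B_ack=100

Answer: 305 22 22 100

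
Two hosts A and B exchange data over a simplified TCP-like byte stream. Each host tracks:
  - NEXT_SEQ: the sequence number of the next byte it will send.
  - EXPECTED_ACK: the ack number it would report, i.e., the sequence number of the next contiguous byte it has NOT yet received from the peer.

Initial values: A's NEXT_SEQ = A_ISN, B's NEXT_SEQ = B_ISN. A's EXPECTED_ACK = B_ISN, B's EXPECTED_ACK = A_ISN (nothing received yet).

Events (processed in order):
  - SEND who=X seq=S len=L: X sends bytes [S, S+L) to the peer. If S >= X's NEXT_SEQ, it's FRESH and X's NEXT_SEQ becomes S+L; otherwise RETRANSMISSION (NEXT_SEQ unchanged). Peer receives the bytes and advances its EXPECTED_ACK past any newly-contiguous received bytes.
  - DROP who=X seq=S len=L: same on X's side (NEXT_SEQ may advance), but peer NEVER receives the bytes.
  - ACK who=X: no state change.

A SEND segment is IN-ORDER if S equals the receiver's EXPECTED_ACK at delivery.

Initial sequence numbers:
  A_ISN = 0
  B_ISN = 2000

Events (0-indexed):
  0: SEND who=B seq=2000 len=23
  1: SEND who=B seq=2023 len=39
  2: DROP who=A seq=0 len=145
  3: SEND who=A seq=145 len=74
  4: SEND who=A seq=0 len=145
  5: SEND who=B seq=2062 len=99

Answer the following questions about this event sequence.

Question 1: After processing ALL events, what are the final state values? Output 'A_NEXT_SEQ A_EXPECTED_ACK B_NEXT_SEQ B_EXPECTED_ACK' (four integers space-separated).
Answer: 219 2161 2161 219

Derivation:
After event 0: A_seq=0 A_ack=2023 B_seq=2023 B_ack=0
After event 1: A_seq=0 A_ack=2062 B_seq=2062 B_ack=0
After event 2: A_seq=145 A_ack=2062 B_seq=2062 B_ack=0
After event 3: A_seq=219 A_ack=2062 B_seq=2062 B_ack=0
After event 4: A_seq=219 A_ack=2062 B_seq=2062 B_ack=219
After event 5: A_seq=219 A_ack=2161 B_seq=2161 B_ack=219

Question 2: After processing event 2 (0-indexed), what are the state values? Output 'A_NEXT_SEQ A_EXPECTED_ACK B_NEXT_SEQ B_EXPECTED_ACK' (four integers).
After event 0: A_seq=0 A_ack=2023 B_seq=2023 B_ack=0
After event 1: A_seq=0 A_ack=2062 B_seq=2062 B_ack=0
After event 2: A_seq=145 A_ack=2062 B_seq=2062 B_ack=0

145 2062 2062 0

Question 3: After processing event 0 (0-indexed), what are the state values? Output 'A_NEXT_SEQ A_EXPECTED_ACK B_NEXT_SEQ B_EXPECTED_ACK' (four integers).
After event 0: A_seq=0 A_ack=2023 B_seq=2023 B_ack=0

0 2023 2023 0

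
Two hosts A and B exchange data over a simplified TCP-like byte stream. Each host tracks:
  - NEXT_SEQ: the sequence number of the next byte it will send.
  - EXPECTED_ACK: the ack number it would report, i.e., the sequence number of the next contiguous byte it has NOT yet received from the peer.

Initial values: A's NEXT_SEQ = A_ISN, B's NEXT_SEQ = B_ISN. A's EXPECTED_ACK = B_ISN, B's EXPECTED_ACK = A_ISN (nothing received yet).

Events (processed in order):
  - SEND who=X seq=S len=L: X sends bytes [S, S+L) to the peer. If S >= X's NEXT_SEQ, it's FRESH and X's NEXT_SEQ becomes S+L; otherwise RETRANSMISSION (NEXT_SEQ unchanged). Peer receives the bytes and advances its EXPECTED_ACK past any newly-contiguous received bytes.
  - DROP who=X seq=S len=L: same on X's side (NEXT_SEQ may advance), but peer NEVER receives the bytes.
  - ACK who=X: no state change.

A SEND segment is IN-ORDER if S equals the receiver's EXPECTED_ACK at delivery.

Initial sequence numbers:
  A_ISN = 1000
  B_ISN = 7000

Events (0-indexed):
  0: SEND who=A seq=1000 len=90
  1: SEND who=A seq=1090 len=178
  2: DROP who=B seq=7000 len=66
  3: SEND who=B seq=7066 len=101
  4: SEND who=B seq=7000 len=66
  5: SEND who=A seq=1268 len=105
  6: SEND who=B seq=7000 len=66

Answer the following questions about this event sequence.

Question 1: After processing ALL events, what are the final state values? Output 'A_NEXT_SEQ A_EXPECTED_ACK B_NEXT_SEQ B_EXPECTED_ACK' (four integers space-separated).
After event 0: A_seq=1090 A_ack=7000 B_seq=7000 B_ack=1090
After event 1: A_seq=1268 A_ack=7000 B_seq=7000 B_ack=1268
After event 2: A_seq=1268 A_ack=7000 B_seq=7066 B_ack=1268
After event 3: A_seq=1268 A_ack=7000 B_seq=7167 B_ack=1268
After event 4: A_seq=1268 A_ack=7167 B_seq=7167 B_ack=1268
After event 5: A_seq=1373 A_ack=7167 B_seq=7167 B_ack=1373
After event 6: A_seq=1373 A_ack=7167 B_seq=7167 B_ack=1373

Answer: 1373 7167 7167 1373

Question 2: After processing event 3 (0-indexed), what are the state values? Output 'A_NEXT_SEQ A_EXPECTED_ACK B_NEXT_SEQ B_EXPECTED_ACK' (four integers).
After event 0: A_seq=1090 A_ack=7000 B_seq=7000 B_ack=1090
After event 1: A_seq=1268 A_ack=7000 B_seq=7000 B_ack=1268
After event 2: A_seq=1268 A_ack=7000 B_seq=7066 B_ack=1268
After event 3: A_seq=1268 A_ack=7000 B_seq=7167 B_ack=1268

1268 7000 7167 1268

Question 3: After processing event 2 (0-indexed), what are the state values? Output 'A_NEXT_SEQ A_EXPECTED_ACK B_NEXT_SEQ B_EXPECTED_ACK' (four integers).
After event 0: A_seq=1090 A_ack=7000 B_seq=7000 B_ack=1090
After event 1: A_seq=1268 A_ack=7000 B_seq=7000 B_ack=1268
After event 2: A_seq=1268 A_ack=7000 B_seq=7066 B_ack=1268

1268 7000 7066 1268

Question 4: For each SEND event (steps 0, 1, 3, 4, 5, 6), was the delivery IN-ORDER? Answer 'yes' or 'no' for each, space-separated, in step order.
Step 0: SEND seq=1000 -> in-order
Step 1: SEND seq=1090 -> in-order
Step 3: SEND seq=7066 -> out-of-order
Step 4: SEND seq=7000 -> in-order
Step 5: SEND seq=1268 -> in-order
Step 6: SEND seq=7000 -> out-of-order

Answer: yes yes no yes yes no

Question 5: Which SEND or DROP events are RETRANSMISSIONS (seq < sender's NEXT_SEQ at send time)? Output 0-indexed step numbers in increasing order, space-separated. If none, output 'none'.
Answer: 4 6

Derivation:
Step 0: SEND seq=1000 -> fresh
Step 1: SEND seq=1090 -> fresh
Step 2: DROP seq=7000 -> fresh
Step 3: SEND seq=7066 -> fresh
Step 4: SEND seq=7000 -> retransmit
Step 5: SEND seq=1268 -> fresh
Step 6: SEND seq=7000 -> retransmit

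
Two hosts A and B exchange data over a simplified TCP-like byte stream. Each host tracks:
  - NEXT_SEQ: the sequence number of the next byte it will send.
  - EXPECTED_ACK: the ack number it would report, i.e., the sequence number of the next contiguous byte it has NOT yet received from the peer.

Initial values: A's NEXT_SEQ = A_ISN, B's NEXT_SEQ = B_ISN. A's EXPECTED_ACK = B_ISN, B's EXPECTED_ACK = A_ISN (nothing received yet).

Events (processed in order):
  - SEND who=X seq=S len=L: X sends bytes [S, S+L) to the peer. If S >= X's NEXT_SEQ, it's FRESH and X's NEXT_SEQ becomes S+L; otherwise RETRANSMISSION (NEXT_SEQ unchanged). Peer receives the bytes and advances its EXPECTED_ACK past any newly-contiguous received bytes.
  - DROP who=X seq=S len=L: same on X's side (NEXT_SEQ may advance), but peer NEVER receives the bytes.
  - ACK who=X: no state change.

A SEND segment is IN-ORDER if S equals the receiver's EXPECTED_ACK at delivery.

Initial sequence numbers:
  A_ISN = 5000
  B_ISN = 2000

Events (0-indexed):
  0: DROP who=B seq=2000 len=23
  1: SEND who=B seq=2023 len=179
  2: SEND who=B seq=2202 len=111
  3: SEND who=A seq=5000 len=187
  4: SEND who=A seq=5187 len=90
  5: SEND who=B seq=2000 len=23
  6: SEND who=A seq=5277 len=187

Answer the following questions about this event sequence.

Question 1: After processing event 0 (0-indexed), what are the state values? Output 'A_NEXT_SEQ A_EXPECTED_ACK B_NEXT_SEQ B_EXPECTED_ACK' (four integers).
After event 0: A_seq=5000 A_ack=2000 B_seq=2023 B_ack=5000

5000 2000 2023 5000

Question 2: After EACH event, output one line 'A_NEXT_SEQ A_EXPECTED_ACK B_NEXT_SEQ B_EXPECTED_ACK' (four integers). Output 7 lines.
5000 2000 2023 5000
5000 2000 2202 5000
5000 2000 2313 5000
5187 2000 2313 5187
5277 2000 2313 5277
5277 2313 2313 5277
5464 2313 2313 5464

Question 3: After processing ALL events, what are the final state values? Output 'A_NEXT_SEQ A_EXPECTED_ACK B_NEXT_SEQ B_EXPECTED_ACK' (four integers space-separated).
Answer: 5464 2313 2313 5464

Derivation:
After event 0: A_seq=5000 A_ack=2000 B_seq=2023 B_ack=5000
After event 1: A_seq=5000 A_ack=2000 B_seq=2202 B_ack=5000
After event 2: A_seq=5000 A_ack=2000 B_seq=2313 B_ack=5000
After event 3: A_seq=5187 A_ack=2000 B_seq=2313 B_ack=5187
After event 4: A_seq=5277 A_ack=2000 B_seq=2313 B_ack=5277
After event 5: A_seq=5277 A_ack=2313 B_seq=2313 B_ack=5277
After event 6: A_seq=5464 A_ack=2313 B_seq=2313 B_ack=5464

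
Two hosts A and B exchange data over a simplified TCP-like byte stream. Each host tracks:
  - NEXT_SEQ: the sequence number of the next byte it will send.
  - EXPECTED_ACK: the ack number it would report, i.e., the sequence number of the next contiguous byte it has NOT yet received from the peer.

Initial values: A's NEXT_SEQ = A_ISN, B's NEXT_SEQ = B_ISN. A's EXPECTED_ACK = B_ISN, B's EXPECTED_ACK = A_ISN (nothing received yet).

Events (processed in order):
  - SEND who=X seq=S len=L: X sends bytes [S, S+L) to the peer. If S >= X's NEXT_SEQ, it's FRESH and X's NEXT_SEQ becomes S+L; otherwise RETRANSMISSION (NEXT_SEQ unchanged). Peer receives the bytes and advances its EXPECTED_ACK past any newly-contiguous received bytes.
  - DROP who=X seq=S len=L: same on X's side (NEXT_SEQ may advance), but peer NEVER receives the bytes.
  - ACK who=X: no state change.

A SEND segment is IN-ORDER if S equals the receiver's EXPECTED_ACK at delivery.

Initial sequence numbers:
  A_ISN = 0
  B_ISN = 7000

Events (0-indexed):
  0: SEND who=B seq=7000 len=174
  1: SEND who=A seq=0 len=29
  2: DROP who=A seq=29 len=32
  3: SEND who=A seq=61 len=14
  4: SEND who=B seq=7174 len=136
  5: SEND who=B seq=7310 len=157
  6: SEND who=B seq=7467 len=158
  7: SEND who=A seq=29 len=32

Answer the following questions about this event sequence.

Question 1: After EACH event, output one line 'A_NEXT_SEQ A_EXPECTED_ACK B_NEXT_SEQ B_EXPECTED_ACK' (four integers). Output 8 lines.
0 7174 7174 0
29 7174 7174 29
61 7174 7174 29
75 7174 7174 29
75 7310 7310 29
75 7467 7467 29
75 7625 7625 29
75 7625 7625 75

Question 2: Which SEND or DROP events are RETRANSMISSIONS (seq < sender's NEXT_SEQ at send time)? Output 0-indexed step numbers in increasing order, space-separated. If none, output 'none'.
Step 0: SEND seq=7000 -> fresh
Step 1: SEND seq=0 -> fresh
Step 2: DROP seq=29 -> fresh
Step 3: SEND seq=61 -> fresh
Step 4: SEND seq=7174 -> fresh
Step 5: SEND seq=7310 -> fresh
Step 6: SEND seq=7467 -> fresh
Step 7: SEND seq=29 -> retransmit

Answer: 7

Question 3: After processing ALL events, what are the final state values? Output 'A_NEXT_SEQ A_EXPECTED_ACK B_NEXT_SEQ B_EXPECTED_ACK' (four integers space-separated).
After event 0: A_seq=0 A_ack=7174 B_seq=7174 B_ack=0
After event 1: A_seq=29 A_ack=7174 B_seq=7174 B_ack=29
After event 2: A_seq=61 A_ack=7174 B_seq=7174 B_ack=29
After event 3: A_seq=75 A_ack=7174 B_seq=7174 B_ack=29
After event 4: A_seq=75 A_ack=7310 B_seq=7310 B_ack=29
After event 5: A_seq=75 A_ack=7467 B_seq=7467 B_ack=29
After event 6: A_seq=75 A_ack=7625 B_seq=7625 B_ack=29
After event 7: A_seq=75 A_ack=7625 B_seq=7625 B_ack=75

Answer: 75 7625 7625 75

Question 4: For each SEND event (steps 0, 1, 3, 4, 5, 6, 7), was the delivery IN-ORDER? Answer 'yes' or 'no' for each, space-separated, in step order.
Answer: yes yes no yes yes yes yes

Derivation:
Step 0: SEND seq=7000 -> in-order
Step 1: SEND seq=0 -> in-order
Step 3: SEND seq=61 -> out-of-order
Step 4: SEND seq=7174 -> in-order
Step 5: SEND seq=7310 -> in-order
Step 6: SEND seq=7467 -> in-order
Step 7: SEND seq=29 -> in-order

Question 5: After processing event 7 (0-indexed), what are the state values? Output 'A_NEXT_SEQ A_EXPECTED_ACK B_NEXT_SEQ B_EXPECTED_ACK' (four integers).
After event 0: A_seq=0 A_ack=7174 B_seq=7174 B_ack=0
After event 1: A_seq=29 A_ack=7174 B_seq=7174 B_ack=29
After event 2: A_seq=61 A_ack=7174 B_seq=7174 B_ack=29
After event 3: A_seq=75 A_ack=7174 B_seq=7174 B_ack=29
After event 4: A_seq=75 A_ack=7310 B_seq=7310 B_ack=29
After event 5: A_seq=75 A_ack=7467 B_seq=7467 B_ack=29
After event 6: A_seq=75 A_ack=7625 B_seq=7625 B_ack=29
After event 7: A_seq=75 A_ack=7625 B_seq=7625 B_ack=75

75 7625 7625 75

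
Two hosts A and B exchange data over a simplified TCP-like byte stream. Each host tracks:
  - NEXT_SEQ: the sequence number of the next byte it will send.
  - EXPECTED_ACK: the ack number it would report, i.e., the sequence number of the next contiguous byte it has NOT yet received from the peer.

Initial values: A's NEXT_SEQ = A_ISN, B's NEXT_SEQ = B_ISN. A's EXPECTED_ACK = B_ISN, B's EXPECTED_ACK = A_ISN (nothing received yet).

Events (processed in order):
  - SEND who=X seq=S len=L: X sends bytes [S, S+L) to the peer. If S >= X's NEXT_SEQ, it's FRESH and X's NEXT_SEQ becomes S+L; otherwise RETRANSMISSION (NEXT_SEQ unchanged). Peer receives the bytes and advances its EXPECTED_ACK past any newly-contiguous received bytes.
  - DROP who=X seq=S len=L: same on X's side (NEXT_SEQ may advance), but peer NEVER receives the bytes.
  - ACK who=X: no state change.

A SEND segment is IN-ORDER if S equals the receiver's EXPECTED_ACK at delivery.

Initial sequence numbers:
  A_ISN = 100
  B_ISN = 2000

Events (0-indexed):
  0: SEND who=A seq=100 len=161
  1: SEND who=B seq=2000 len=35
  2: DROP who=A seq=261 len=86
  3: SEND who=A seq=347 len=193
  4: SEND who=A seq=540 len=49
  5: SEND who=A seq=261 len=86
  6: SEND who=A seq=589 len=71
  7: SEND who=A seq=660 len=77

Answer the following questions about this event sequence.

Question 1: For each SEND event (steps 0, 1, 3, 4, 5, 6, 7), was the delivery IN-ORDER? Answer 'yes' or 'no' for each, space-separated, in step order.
Answer: yes yes no no yes yes yes

Derivation:
Step 0: SEND seq=100 -> in-order
Step 1: SEND seq=2000 -> in-order
Step 3: SEND seq=347 -> out-of-order
Step 4: SEND seq=540 -> out-of-order
Step 5: SEND seq=261 -> in-order
Step 6: SEND seq=589 -> in-order
Step 7: SEND seq=660 -> in-order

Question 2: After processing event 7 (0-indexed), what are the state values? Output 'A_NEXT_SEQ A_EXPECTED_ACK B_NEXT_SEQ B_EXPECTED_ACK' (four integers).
After event 0: A_seq=261 A_ack=2000 B_seq=2000 B_ack=261
After event 1: A_seq=261 A_ack=2035 B_seq=2035 B_ack=261
After event 2: A_seq=347 A_ack=2035 B_seq=2035 B_ack=261
After event 3: A_seq=540 A_ack=2035 B_seq=2035 B_ack=261
After event 4: A_seq=589 A_ack=2035 B_seq=2035 B_ack=261
After event 5: A_seq=589 A_ack=2035 B_seq=2035 B_ack=589
After event 6: A_seq=660 A_ack=2035 B_seq=2035 B_ack=660
After event 7: A_seq=737 A_ack=2035 B_seq=2035 B_ack=737

737 2035 2035 737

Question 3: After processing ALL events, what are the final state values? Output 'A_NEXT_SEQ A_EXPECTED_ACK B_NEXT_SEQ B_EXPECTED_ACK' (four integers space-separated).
Answer: 737 2035 2035 737

Derivation:
After event 0: A_seq=261 A_ack=2000 B_seq=2000 B_ack=261
After event 1: A_seq=261 A_ack=2035 B_seq=2035 B_ack=261
After event 2: A_seq=347 A_ack=2035 B_seq=2035 B_ack=261
After event 3: A_seq=540 A_ack=2035 B_seq=2035 B_ack=261
After event 4: A_seq=589 A_ack=2035 B_seq=2035 B_ack=261
After event 5: A_seq=589 A_ack=2035 B_seq=2035 B_ack=589
After event 6: A_seq=660 A_ack=2035 B_seq=2035 B_ack=660
After event 7: A_seq=737 A_ack=2035 B_seq=2035 B_ack=737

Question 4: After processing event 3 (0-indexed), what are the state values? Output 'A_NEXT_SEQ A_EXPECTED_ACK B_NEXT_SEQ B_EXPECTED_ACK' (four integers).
After event 0: A_seq=261 A_ack=2000 B_seq=2000 B_ack=261
After event 1: A_seq=261 A_ack=2035 B_seq=2035 B_ack=261
After event 2: A_seq=347 A_ack=2035 B_seq=2035 B_ack=261
After event 3: A_seq=540 A_ack=2035 B_seq=2035 B_ack=261

540 2035 2035 261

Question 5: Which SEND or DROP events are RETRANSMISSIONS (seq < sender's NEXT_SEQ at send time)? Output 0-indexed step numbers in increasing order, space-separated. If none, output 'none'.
Answer: 5

Derivation:
Step 0: SEND seq=100 -> fresh
Step 1: SEND seq=2000 -> fresh
Step 2: DROP seq=261 -> fresh
Step 3: SEND seq=347 -> fresh
Step 4: SEND seq=540 -> fresh
Step 5: SEND seq=261 -> retransmit
Step 6: SEND seq=589 -> fresh
Step 7: SEND seq=660 -> fresh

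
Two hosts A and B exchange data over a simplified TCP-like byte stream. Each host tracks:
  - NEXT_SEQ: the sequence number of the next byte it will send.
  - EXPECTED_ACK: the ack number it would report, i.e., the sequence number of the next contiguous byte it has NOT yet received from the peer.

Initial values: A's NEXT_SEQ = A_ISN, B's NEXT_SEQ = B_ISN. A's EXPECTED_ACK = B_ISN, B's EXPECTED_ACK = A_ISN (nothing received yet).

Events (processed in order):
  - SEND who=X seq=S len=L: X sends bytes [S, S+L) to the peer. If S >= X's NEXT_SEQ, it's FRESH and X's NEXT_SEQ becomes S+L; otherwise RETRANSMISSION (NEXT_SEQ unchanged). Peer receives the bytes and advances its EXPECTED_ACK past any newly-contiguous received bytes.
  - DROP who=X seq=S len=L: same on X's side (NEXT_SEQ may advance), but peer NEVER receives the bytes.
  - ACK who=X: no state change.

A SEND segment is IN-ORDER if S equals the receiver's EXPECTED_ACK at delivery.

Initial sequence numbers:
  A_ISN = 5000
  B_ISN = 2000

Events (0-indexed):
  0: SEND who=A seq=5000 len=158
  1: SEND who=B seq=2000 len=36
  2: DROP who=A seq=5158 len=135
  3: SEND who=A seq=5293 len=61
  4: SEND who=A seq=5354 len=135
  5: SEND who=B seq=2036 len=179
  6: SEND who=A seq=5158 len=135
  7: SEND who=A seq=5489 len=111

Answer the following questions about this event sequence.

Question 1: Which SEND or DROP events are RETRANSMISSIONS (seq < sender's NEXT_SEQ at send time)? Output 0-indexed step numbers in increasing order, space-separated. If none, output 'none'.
Step 0: SEND seq=5000 -> fresh
Step 1: SEND seq=2000 -> fresh
Step 2: DROP seq=5158 -> fresh
Step 3: SEND seq=5293 -> fresh
Step 4: SEND seq=5354 -> fresh
Step 5: SEND seq=2036 -> fresh
Step 6: SEND seq=5158 -> retransmit
Step 7: SEND seq=5489 -> fresh

Answer: 6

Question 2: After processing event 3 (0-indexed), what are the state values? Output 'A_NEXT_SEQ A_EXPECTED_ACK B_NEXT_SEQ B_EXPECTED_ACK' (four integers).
After event 0: A_seq=5158 A_ack=2000 B_seq=2000 B_ack=5158
After event 1: A_seq=5158 A_ack=2036 B_seq=2036 B_ack=5158
After event 2: A_seq=5293 A_ack=2036 B_seq=2036 B_ack=5158
After event 3: A_seq=5354 A_ack=2036 B_seq=2036 B_ack=5158

5354 2036 2036 5158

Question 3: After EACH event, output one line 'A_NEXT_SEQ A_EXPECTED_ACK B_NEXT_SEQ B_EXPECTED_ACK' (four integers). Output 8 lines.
5158 2000 2000 5158
5158 2036 2036 5158
5293 2036 2036 5158
5354 2036 2036 5158
5489 2036 2036 5158
5489 2215 2215 5158
5489 2215 2215 5489
5600 2215 2215 5600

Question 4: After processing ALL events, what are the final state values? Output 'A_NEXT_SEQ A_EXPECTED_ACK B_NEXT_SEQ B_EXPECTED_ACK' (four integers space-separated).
Answer: 5600 2215 2215 5600

Derivation:
After event 0: A_seq=5158 A_ack=2000 B_seq=2000 B_ack=5158
After event 1: A_seq=5158 A_ack=2036 B_seq=2036 B_ack=5158
After event 2: A_seq=5293 A_ack=2036 B_seq=2036 B_ack=5158
After event 3: A_seq=5354 A_ack=2036 B_seq=2036 B_ack=5158
After event 4: A_seq=5489 A_ack=2036 B_seq=2036 B_ack=5158
After event 5: A_seq=5489 A_ack=2215 B_seq=2215 B_ack=5158
After event 6: A_seq=5489 A_ack=2215 B_seq=2215 B_ack=5489
After event 7: A_seq=5600 A_ack=2215 B_seq=2215 B_ack=5600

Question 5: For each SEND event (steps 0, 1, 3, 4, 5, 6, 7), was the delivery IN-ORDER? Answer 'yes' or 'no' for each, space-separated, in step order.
Step 0: SEND seq=5000 -> in-order
Step 1: SEND seq=2000 -> in-order
Step 3: SEND seq=5293 -> out-of-order
Step 4: SEND seq=5354 -> out-of-order
Step 5: SEND seq=2036 -> in-order
Step 6: SEND seq=5158 -> in-order
Step 7: SEND seq=5489 -> in-order

Answer: yes yes no no yes yes yes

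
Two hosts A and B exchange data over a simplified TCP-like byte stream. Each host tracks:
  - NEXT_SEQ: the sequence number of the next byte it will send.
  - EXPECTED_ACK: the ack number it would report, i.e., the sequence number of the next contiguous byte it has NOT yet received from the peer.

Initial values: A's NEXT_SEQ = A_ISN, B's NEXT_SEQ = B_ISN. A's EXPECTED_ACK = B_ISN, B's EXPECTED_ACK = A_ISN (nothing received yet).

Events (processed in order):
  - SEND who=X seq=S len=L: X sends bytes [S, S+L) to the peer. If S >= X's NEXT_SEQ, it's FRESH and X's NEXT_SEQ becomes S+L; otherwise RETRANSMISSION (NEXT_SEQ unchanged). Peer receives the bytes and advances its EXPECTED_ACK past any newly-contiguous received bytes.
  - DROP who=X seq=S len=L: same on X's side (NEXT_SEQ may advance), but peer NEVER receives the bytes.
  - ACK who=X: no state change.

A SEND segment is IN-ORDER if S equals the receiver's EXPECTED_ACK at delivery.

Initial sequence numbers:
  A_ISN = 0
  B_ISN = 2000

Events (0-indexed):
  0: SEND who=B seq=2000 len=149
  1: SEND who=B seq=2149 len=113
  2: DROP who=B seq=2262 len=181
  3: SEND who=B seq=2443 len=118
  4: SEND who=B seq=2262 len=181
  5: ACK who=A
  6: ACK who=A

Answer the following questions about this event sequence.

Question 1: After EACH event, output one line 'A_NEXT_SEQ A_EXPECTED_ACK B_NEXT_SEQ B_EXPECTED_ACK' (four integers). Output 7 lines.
0 2149 2149 0
0 2262 2262 0
0 2262 2443 0
0 2262 2561 0
0 2561 2561 0
0 2561 2561 0
0 2561 2561 0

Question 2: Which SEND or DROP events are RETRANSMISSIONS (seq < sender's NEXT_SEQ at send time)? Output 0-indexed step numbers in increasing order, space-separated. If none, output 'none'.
Step 0: SEND seq=2000 -> fresh
Step 1: SEND seq=2149 -> fresh
Step 2: DROP seq=2262 -> fresh
Step 3: SEND seq=2443 -> fresh
Step 4: SEND seq=2262 -> retransmit

Answer: 4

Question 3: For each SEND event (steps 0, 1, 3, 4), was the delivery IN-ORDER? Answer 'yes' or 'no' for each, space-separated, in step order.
Answer: yes yes no yes

Derivation:
Step 0: SEND seq=2000 -> in-order
Step 1: SEND seq=2149 -> in-order
Step 3: SEND seq=2443 -> out-of-order
Step 4: SEND seq=2262 -> in-order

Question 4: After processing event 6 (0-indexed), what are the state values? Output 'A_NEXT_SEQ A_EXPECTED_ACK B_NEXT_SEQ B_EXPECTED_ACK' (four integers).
After event 0: A_seq=0 A_ack=2149 B_seq=2149 B_ack=0
After event 1: A_seq=0 A_ack=2262 B_seq=2262 B_ack=0
After event 2: A_seq=0 A_ack=2262 B_seq=2443 B_ack=0
After event 3: A_seq=0 A_ack=2262 B_seq=2561 B_ack=0
After event 4: A_seq=0 A_ack=2561 B_seq=2561 B_ack=0
After event 5: A_seq=0 A_ack=2561 B_seq=2561 B_ack=0
After event 6: A_seq=0 A_ack=2561 B_seq=2561 B_ack=0

0 2561 2561 0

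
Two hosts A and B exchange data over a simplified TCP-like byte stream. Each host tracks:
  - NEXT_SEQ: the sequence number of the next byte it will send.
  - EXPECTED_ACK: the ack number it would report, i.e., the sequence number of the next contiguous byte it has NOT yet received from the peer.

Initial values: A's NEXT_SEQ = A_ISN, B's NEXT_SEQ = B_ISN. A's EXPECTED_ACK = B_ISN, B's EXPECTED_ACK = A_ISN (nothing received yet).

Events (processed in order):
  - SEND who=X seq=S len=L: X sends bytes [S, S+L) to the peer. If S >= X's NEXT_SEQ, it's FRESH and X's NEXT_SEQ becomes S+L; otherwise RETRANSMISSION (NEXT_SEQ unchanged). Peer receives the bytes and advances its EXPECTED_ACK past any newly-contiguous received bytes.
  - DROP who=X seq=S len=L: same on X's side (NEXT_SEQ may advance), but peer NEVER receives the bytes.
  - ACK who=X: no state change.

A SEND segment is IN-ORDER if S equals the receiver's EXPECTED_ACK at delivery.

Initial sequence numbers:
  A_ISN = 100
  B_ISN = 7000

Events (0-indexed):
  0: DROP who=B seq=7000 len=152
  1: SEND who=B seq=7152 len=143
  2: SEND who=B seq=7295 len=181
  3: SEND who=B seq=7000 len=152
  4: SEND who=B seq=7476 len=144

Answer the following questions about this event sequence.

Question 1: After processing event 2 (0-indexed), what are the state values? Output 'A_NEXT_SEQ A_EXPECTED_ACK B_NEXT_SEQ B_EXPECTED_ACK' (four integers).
After event 0: A_seq=100 A_ack=7000 B_seq=7152 B_ack=100
After event 1: A_seq=100 A_ack=7000 B_seq=7295 B_ack=100
After event 2: A_seq=100 A_ack=7000 B_seq=7476 B_ack=100

100 7000 7476 100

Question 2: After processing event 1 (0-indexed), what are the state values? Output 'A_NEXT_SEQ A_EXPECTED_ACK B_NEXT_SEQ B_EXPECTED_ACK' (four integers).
After event 0: A_seq=100 A_ack=7000 B_seq=7152 B_ack=100
After event 1: A_seq=100 A_ack=7000 B_seq=7295 B_ack=100

100 7000 7295 100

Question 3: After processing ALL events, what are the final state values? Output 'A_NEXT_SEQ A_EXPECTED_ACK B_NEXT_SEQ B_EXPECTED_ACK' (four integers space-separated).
Answer: 100 7620 7620 100

Derivation:
After event 0: A_seq=100 A_ack=7000 B_seq=7152 B_ack=100
After event 1: A_seq=100 A_ack=7000 B_seq=7295 B_ack=100
After event 2: A_seq=100 A_ack=7000 B_seq=7476 B_ack=100
After event 3: A_seq=100 A_ack=7476 B_seq=7476 B_ack=100
After event 4: A_seq=100 A_ack=7620 B_seq=7620 B_ack=100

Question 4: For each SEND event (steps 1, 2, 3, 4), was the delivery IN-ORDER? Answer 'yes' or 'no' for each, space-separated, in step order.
Answer: no no yes yes

Derivation:
Step 1: SEND seq=7152 -> out-of-order
Step 2: SEND seq=7295 -> out-of-order
Step 3: SEND seq=7000 -> in-order
Step 4: SEND seq=7476 -> in-order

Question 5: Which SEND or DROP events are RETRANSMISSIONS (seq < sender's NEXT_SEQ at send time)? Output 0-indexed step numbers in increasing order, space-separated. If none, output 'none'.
Step 0: DROP seq=7000 -> fresh
Step 1: SEND seq=7152 -> fresh
Step 2: SEND seq=7295 -> fresh
Step 3: SEND seq=7000 -> retransmit
Step 4: SEND seq=7476 -> fresh

Answer: 3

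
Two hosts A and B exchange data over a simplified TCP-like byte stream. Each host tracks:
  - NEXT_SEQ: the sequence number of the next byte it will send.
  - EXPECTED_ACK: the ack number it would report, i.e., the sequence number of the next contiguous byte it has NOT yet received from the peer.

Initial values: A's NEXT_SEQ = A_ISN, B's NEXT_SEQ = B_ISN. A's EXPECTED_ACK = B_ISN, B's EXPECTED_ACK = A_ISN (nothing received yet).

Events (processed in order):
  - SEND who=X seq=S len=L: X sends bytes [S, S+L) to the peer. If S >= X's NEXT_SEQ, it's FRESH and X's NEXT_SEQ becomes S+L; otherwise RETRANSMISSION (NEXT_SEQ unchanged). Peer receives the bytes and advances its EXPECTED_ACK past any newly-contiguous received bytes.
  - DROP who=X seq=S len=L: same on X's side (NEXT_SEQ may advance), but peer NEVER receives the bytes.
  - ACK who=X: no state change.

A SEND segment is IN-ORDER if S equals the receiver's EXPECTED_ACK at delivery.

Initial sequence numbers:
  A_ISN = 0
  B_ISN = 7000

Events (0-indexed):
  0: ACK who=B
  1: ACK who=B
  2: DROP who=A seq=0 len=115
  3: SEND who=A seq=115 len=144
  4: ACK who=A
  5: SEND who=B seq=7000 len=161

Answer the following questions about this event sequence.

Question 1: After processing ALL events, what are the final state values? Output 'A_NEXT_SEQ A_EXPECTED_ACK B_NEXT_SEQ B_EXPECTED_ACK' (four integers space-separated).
Answer: 259 7161 7161 0

Derivation:
After event 0: A_seq=0 A_ack=7000 B_seq=7000 B_ack=0
After event 1: A_seq=0 A_ack=7000 B_seq=7000 B_ack=0
After event 2: A_seq=115 A_ack=7000 B_seq=7000 B_ack=0
After event 3: A_seq=259 A_ack=7000 B_seq=7000 B_ack=0
After event 4: A_seq=259 A_ack=7000 B_seq=7000 B_ack=0
After event 5: A_seq=259 A_ack=7161 B_seq=7161 B_ack=0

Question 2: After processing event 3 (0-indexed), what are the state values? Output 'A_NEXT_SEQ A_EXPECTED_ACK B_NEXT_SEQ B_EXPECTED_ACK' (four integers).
After event 0: A_seq=0 A_ack=7000 B_seq=7000 B_ack=0
After event 1: A_seq=0 A_ack=7000 B_seq=7000 B_ack=0
After event 2: A_seq=115 A_ack=7000 B_seq=7000 B_ack=0
After event 3: A_seq=259 A_ack=7000 B_seq=7000 B_ack=0

259 7000 7000 0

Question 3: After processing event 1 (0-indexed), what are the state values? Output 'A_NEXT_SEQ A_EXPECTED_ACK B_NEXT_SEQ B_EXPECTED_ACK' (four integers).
After event 0: A_seq=0 A_ack=7000 B_seq=7000 B_ack=0
After event 1: A_seq=0 A_ack=7000 B_seq=7000 B_ack=0

0 7000 7000 0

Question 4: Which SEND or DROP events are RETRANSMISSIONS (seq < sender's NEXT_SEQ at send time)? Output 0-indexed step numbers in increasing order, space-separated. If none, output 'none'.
Step 2: DROP seq=0 -> fresh
Step 3: SEND seq=115 -> fresh
Step 5: SEND seq=7000 -> fresh

Answer: none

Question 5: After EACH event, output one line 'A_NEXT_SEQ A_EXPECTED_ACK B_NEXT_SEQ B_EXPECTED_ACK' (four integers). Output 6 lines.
0 7000 7000 0
0 7000 7000 0
115 7000 7000 0
259 7000 7000 0
259 7000 7000 0
259 7161 7161 0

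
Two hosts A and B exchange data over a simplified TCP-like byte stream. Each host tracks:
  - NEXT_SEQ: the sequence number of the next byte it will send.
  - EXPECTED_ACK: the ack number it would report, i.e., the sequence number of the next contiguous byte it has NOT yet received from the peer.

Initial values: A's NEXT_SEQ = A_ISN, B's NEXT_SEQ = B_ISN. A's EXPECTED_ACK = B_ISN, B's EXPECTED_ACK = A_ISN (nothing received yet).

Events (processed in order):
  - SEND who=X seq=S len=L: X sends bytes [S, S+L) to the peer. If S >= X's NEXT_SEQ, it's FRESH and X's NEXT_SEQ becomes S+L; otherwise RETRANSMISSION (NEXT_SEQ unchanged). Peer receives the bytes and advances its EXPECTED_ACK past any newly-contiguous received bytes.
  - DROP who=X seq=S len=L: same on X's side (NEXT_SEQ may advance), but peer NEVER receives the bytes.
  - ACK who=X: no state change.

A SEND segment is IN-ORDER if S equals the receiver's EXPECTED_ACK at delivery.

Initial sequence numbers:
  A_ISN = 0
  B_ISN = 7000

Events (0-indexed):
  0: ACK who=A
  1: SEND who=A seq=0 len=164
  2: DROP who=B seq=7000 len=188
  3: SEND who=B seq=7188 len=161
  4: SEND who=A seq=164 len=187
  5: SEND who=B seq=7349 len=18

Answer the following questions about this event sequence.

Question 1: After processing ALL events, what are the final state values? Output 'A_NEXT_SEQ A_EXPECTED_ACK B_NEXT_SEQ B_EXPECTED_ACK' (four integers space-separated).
Answer: 351 7000 7367 351

Derivation:
After event 0: A_seq=0 A_ack=7000 B_seq=7000 B_ack=0
After event 1: A_seq=164 A_ack=7000 B_seq=7000 B_ack=164
After event 2: A_seq=164 A_ack=7000 B_seq=7188 B_ack=164
After event 3: A_seq=164 A_ack=7000 B_seq=7349 B_ack=164
After event 4: A_seq=351 A_ack=7000 B_seq=7349 B_ack=351
After event 5: A_seq=351 A_ack=7000 B_seq=7367 B_ack=351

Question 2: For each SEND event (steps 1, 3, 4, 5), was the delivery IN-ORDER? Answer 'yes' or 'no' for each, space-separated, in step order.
Answer: yes no yes no

Derivation:
Step 1: SEND seq=0 -> in-order
Step 3: SEND seq=7188 -> out-of-order
Step 4: SEND seq=164 -> in-order
Step 5: SEND seq=7349 -> out-of-order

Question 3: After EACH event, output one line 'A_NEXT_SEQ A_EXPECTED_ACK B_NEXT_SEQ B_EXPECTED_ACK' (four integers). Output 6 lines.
0 7000 7000 0
164 7000 7000 164
164 7000 7188 164
164 7000 7349 164
351 7000 7349 351
351 7000 7367 351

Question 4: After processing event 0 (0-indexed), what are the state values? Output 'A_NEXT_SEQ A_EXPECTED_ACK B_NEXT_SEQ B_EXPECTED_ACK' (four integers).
After event 0: A_seq=0 A_ack=7000 B_seq=7000 B_ack=0

0 7000 7000 0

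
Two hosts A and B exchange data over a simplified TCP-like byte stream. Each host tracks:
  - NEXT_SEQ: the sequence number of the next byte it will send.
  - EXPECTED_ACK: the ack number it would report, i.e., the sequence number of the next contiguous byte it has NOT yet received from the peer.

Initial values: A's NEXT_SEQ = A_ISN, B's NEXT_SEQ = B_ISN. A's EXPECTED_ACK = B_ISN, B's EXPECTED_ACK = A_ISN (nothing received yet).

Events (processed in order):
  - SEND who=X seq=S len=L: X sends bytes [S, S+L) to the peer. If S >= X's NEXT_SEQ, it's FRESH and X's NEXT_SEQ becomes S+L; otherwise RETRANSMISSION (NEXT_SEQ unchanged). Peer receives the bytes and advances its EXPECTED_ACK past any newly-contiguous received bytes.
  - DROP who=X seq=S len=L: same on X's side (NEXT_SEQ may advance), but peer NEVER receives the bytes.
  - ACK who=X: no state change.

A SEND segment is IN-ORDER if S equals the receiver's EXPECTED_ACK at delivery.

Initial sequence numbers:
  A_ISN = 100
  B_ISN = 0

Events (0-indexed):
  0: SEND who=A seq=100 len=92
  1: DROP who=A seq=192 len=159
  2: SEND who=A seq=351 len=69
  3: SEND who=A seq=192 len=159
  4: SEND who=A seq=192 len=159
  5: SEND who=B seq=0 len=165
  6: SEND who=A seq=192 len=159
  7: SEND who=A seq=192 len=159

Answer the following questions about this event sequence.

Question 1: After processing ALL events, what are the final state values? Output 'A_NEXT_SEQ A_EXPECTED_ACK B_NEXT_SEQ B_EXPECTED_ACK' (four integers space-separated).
Answer: 420 165 165 420

Derivation:
After event 0: A_seq=192 A_ack=0 B_seq=0 B_ack=192
After event 1: A_seq=351 A_ack=0 B_seq=0 B_ack=192
After event 2: A_seq=420 A_ack=0 B_seq=0 B_ack=192
After event 3: A_seq=420 A_ack=0 B_seq=0 B_ack=420
After event 4: A_seq=420 A_ack=0 B_seq=0 B_ack=420
After event 5: A_seq=420 A_ack=165 B_seq=165 B_ack=420
After event 6: A_seq=420 A_ack=165 B_seq=165 B_ack=420
After event 7: A_seq=420 A_ack=165 B_seq=165 B_ack=420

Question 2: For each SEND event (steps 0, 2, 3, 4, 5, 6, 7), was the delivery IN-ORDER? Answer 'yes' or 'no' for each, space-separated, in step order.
Answer: yes no yes no yes no no

Derivation:
Step 0: SEND seq=100 -> in-order
Step 2: SEND seq=351 -> out-of-order
Step 3: SEND seq=192 -> in-order
Step 4: SEND seq=192 -> out-of-order
Step 5: SEND seq=0 -> in-order
Step 6: SEND seq=192 -> out-of-order
Step 7: SEND seq=192 -> out-of-order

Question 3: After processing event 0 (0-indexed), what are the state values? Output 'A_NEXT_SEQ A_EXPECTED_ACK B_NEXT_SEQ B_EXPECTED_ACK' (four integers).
After event 0: A_seq=192 A_ack=0 B_seq=0 B_ack=192

192 0 0 192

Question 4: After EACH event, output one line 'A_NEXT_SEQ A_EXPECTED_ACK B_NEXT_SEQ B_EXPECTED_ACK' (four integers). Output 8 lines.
192 0 0 192
351 0 0 192
420 0 0 192
420 0 0 420
420 0 0 420
420 165 165 420
420 165 165 420
420 165 165 420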